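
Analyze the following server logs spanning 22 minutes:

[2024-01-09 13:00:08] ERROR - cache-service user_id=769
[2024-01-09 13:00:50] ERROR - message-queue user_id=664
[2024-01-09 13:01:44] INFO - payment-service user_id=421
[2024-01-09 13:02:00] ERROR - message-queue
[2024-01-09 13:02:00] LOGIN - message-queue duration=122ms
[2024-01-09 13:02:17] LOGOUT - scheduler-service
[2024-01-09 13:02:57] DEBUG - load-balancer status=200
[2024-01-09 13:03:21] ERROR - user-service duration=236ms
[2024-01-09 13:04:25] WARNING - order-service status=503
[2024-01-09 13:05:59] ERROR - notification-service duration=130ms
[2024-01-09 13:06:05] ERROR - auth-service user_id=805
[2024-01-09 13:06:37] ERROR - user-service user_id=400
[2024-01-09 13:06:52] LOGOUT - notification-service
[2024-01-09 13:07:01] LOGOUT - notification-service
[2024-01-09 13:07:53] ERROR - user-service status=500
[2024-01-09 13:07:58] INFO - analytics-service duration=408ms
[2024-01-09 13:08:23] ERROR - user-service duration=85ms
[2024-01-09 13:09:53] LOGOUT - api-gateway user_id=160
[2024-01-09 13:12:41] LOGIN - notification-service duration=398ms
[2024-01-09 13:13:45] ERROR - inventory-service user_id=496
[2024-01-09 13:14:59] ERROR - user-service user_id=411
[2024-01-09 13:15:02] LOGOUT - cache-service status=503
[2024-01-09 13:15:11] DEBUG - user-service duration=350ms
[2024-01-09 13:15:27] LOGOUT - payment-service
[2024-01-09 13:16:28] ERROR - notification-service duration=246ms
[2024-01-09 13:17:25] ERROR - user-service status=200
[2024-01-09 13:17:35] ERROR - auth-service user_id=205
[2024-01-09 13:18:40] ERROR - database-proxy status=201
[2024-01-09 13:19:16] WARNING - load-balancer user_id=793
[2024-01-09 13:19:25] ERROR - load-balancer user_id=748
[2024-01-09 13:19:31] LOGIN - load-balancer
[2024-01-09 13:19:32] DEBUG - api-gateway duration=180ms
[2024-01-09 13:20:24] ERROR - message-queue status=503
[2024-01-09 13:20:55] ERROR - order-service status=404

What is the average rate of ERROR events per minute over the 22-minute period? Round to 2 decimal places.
0.82

To calculate the rate:

1. Count total ERROR events: 18
2. Total time period: 22 minutes
3. Rate = 18 / 22 = 0.82 events per minute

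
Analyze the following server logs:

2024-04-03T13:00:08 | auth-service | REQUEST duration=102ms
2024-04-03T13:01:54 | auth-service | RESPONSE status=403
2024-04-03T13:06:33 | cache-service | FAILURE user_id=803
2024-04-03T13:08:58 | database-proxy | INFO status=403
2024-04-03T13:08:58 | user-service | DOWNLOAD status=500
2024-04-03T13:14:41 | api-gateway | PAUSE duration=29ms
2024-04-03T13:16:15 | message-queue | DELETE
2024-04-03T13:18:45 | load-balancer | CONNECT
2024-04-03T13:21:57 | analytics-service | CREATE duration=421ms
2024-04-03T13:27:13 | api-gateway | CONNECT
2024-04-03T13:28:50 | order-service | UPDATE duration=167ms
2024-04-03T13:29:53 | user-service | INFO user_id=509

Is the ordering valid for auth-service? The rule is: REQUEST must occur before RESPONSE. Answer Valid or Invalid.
Valid

To validate ordering:

1. Required order: REQUEST → RESPONSE
2. Rule: REQUEST must occur before RESPONSE
3. Check actual order of events for auth-service
4. Result: Valid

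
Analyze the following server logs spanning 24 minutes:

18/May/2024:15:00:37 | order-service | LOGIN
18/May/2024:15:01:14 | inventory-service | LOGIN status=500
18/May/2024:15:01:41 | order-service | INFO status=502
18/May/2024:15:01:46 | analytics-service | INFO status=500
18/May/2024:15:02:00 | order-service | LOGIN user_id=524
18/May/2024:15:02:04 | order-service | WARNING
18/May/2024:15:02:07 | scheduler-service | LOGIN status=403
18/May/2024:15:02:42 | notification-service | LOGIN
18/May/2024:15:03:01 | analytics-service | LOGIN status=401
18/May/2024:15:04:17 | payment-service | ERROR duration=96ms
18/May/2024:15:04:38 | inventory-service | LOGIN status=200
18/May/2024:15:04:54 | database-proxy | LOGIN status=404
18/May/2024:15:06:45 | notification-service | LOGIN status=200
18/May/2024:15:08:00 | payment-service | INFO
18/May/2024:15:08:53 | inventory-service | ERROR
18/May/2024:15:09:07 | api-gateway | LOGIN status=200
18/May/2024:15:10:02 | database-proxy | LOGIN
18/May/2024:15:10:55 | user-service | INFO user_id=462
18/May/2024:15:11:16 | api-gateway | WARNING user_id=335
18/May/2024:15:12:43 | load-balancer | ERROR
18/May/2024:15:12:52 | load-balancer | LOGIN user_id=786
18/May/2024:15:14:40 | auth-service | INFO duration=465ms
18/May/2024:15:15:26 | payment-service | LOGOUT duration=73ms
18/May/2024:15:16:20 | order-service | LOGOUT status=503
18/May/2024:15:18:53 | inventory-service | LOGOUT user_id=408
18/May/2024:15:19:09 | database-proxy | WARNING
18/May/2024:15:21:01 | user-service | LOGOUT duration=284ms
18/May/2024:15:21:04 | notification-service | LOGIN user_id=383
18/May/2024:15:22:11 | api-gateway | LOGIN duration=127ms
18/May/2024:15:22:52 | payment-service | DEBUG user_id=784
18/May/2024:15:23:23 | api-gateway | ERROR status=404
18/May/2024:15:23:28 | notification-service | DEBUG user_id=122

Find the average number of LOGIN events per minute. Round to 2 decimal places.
0.58

To calculate the rate:

1. Count total LOGIN events: 14
2. Total time period: 24 minutes
3. Rate = 14 / 24 = 0.58 events per minute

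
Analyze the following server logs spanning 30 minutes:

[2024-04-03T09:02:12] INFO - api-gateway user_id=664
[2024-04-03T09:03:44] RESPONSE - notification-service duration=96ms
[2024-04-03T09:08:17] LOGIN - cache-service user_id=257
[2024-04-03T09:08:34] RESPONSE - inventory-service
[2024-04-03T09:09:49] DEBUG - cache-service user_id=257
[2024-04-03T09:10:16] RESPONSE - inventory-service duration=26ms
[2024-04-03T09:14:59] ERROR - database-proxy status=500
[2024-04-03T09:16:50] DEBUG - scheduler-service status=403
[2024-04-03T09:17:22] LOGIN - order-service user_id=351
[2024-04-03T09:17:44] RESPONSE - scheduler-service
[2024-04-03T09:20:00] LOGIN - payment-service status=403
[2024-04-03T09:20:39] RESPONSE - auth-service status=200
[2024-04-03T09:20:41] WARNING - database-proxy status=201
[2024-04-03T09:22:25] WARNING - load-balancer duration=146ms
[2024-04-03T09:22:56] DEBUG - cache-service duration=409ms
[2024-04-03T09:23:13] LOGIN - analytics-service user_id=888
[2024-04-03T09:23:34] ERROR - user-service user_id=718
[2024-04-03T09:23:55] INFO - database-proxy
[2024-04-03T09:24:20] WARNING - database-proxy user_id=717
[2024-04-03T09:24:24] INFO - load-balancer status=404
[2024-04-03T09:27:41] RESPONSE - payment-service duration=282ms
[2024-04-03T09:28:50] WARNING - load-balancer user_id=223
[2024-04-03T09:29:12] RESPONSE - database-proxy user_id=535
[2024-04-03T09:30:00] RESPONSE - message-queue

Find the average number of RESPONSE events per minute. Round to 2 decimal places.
0.27

To calculate the rate:

1. Count total RESPONSE events: 8
2. Total time period: 30 minutes
3. Rate = 8 / 30 = 0.27 events per minute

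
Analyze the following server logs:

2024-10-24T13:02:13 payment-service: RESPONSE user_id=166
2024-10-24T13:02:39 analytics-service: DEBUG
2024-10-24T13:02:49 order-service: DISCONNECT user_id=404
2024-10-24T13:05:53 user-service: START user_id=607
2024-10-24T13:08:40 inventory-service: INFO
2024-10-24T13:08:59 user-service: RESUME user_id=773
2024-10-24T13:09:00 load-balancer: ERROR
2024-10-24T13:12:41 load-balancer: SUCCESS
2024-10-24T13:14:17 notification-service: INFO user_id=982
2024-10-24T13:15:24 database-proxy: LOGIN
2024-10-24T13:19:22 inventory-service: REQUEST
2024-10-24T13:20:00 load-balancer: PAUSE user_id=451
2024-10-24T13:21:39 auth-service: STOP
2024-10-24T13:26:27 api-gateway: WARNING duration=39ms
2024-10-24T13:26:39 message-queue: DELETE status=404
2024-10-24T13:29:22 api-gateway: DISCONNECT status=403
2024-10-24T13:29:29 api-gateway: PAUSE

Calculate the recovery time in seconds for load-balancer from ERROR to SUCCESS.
221

To calculate recovery time:

1. Find ERROR event for load-balancer: 2024-10-24T13:09:00
2. Find next SUCCESS event for load-balancer: 2024-10-24T13:12:41
3. Recovery time: 2024-10-24T13:12:41 - 2024-10-24T13:09:00 = 221 seconds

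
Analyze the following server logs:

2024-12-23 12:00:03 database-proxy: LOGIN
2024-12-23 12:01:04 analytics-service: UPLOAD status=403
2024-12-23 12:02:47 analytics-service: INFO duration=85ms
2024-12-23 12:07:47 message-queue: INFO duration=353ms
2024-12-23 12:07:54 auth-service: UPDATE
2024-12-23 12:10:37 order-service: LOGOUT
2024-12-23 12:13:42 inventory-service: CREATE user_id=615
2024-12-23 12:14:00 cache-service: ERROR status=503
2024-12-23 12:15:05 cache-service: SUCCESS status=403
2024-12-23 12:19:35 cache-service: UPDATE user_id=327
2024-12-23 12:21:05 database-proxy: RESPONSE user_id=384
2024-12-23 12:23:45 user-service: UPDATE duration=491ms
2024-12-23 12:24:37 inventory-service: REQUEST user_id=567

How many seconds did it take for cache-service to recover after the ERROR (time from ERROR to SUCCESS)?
65

To calculate recovery time:

1. Find ERROR event for cache-service: 2024-12-23 12:14:00
2. Find next SUCCESS event for cache-service: 2024-12-23 12:15:05
3. Recovery time: 2024-12-23 12:15:05 - 2024-12-23 12:14:00 = 65 seconds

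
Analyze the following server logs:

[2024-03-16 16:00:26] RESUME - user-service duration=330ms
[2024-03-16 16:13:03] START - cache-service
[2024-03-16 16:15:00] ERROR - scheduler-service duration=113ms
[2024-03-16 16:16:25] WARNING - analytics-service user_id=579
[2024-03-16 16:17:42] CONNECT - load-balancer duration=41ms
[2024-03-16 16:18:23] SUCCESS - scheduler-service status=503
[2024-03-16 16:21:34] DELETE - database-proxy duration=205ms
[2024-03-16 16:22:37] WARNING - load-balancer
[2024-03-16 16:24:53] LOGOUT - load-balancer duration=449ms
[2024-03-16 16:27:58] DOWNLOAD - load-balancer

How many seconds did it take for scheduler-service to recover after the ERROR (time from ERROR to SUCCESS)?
203

To calculate recovery time:

1. Find ERROR event for scheduler-service: 2024-03-16 16:15:00
2. Find next SUCCESS event for scheduler-service: 2024-03-16 16:18:23
3. Recovery time: 2024-03-16 16:18:23 - 2024-03-16 16:15:00 = 203 seconds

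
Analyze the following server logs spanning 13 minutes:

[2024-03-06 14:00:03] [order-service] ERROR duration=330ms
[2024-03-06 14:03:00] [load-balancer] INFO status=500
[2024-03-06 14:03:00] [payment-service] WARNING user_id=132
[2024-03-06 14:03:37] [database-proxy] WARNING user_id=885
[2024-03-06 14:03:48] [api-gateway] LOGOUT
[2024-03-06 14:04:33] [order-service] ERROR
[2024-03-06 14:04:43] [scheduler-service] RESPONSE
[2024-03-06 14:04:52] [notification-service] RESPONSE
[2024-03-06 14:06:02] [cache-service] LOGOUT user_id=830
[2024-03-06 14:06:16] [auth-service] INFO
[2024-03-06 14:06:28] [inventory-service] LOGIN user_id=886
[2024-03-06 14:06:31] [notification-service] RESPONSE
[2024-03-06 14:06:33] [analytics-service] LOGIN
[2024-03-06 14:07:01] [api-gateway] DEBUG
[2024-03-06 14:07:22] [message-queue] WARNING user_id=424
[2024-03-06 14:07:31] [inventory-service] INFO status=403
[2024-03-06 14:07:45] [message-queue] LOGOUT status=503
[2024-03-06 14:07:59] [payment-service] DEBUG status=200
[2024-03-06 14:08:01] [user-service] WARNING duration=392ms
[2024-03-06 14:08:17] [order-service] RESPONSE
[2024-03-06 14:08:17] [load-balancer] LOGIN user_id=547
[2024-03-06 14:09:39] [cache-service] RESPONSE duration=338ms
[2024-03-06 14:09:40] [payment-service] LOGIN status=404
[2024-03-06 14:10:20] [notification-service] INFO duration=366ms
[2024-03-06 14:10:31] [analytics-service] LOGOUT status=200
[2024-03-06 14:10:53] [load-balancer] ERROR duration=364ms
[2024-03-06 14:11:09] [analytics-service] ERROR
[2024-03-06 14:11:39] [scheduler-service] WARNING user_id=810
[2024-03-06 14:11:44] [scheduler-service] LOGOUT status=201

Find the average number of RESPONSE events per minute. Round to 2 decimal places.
0.38

To calculate the rate:

1. Count total RESPONSE events: 5
2. Total time period: 13 minutes
3. Rate = 5 / 13 = 0.38 events per minute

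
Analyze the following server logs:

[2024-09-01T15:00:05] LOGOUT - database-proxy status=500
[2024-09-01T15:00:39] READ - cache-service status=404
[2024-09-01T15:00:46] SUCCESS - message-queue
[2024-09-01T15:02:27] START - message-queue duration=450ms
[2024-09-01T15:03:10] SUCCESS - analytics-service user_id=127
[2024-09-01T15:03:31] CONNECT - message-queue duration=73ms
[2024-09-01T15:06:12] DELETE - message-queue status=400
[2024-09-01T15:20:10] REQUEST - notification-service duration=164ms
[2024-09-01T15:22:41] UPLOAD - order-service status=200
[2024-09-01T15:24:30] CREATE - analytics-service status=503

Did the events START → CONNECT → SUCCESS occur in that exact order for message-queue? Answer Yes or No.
No

To verify sequence order:

1. Find all events in sequence START → CONNECT → SUCCESS for message-queue
2. Extract their timestamps
3. Check if timestamps are in ascending order
4. Result: No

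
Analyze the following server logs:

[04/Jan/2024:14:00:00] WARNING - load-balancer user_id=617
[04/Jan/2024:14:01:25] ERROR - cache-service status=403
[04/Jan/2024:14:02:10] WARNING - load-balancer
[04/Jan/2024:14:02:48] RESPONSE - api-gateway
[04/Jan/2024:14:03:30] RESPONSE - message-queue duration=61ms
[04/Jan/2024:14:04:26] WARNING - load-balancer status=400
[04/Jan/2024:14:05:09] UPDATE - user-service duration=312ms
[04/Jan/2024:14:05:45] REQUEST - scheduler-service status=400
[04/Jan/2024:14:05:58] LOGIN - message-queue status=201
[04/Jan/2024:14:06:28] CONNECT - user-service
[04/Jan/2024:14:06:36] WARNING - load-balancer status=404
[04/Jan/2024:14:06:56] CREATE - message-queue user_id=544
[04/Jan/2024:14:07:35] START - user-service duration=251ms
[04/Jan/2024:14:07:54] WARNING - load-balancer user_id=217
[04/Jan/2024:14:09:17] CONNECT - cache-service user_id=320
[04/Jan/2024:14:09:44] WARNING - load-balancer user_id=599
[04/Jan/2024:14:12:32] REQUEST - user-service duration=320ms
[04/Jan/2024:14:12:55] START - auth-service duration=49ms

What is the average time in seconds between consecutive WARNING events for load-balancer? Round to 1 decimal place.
116.8

To calculate average interval:

1. Find all WARNING events for load-balancer in order
2. Calculate time gaps between consecutive events
3. Compute mean of gaps: 584 / 5 = 116.8 seconds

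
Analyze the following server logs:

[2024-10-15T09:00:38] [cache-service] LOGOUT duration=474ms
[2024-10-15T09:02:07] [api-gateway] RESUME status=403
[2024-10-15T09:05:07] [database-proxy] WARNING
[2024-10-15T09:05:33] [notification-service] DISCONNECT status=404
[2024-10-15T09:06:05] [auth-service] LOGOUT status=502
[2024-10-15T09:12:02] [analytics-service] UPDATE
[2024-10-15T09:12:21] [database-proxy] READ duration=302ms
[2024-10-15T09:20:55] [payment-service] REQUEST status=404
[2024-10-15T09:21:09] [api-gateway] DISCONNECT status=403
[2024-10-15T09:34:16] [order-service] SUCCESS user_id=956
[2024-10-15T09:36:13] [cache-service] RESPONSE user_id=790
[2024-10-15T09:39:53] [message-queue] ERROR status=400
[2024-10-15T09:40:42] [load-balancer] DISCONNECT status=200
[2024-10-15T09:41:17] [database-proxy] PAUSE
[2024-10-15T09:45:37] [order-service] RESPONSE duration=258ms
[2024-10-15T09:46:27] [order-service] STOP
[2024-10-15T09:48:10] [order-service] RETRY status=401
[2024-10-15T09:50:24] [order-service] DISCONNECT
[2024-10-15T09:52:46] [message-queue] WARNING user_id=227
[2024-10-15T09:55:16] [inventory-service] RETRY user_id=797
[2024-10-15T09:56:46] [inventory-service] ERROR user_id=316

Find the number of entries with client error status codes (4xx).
6

To find matching entries:

1. Pattern to match: client error status codes (4xx)
2. Scan each log entry for the pattern
3. Count matches: 6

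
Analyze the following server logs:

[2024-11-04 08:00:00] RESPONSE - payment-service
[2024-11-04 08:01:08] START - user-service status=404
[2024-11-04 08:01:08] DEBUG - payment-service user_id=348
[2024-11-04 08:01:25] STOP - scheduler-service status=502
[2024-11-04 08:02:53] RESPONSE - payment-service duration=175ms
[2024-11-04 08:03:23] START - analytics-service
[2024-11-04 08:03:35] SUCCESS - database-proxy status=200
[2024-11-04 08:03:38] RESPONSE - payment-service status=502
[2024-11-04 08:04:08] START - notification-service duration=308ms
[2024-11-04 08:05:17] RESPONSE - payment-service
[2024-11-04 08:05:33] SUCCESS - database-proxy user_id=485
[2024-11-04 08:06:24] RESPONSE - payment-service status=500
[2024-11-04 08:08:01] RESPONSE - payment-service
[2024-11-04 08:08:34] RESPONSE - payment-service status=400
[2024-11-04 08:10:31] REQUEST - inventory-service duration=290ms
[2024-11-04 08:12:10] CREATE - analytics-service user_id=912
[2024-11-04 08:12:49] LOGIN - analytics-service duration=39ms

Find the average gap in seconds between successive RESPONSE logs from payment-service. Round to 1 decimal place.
85.7

To calculate average interval:

1. Find all RESPONSE events for payment-service in order
2. Calculate time gaps between consecutive events
3. Compute mean of gaps: 514 / 6 = 85.7 seconds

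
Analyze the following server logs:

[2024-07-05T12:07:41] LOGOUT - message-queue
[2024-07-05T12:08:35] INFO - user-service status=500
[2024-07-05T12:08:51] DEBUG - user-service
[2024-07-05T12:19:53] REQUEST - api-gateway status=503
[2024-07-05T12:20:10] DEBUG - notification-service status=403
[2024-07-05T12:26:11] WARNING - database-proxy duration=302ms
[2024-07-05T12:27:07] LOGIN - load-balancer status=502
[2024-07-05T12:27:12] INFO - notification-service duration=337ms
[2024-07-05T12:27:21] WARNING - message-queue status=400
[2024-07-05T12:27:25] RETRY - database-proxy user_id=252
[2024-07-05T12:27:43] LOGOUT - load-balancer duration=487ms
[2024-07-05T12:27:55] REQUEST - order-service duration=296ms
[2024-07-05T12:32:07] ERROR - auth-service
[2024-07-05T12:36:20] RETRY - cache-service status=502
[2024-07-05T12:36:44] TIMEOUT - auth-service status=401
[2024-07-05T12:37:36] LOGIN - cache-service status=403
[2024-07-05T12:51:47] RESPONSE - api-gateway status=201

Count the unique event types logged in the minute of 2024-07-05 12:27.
6

To count unique event types:

1. Filter events in the minute starting at 2024-07-05 12:27
2. Extract event types from matching entries
3. Count unique types: 6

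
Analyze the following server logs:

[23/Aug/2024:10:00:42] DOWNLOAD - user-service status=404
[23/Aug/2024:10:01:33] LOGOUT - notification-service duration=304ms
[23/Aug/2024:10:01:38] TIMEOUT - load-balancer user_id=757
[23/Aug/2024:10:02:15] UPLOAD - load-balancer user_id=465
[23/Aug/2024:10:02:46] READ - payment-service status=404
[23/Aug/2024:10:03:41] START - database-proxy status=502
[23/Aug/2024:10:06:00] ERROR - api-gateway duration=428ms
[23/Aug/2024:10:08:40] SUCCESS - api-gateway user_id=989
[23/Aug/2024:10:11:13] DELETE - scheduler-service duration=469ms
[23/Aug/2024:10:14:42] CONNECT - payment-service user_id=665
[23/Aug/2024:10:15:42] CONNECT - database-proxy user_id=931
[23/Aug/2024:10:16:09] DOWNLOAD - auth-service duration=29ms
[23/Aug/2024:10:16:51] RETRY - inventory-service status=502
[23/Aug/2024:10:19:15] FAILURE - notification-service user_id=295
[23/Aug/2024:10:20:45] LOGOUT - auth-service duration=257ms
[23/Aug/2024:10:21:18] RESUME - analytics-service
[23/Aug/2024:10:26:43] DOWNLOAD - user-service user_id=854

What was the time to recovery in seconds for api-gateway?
160

To calculate recovery time:

1. Find ERROR event for api-gateway: 23/Aug/2024:10:06:00
2. Find next SUCCESS event for api-gateway: 23/Aug/2024:10:08:40
3. Recovery time: 23/Aug/2024:10:08:40 - 23/Aug/2024:10:06:00 = 160 seconds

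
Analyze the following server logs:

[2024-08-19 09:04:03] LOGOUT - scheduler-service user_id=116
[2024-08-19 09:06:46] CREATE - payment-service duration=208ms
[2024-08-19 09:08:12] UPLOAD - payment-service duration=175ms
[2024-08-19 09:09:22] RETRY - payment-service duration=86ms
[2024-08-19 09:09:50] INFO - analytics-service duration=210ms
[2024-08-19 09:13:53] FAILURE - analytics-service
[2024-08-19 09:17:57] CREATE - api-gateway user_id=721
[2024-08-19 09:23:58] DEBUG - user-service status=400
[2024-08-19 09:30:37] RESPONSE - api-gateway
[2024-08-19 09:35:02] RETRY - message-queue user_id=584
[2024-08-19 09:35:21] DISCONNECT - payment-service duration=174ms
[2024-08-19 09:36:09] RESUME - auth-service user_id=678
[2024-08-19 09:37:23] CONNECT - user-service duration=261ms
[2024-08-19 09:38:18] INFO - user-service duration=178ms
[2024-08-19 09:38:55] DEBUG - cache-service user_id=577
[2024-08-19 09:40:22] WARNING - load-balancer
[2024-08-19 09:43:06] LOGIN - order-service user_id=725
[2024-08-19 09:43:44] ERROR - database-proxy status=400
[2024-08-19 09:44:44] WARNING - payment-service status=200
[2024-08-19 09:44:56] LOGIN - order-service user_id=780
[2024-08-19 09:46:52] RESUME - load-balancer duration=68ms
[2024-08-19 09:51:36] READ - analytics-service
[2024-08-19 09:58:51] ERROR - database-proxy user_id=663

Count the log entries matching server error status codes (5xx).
0

To find matching entries:

1. Pattern to match: server error status codes (5xx)
2. Scan each log entry for the pattern
3. Count matches: 0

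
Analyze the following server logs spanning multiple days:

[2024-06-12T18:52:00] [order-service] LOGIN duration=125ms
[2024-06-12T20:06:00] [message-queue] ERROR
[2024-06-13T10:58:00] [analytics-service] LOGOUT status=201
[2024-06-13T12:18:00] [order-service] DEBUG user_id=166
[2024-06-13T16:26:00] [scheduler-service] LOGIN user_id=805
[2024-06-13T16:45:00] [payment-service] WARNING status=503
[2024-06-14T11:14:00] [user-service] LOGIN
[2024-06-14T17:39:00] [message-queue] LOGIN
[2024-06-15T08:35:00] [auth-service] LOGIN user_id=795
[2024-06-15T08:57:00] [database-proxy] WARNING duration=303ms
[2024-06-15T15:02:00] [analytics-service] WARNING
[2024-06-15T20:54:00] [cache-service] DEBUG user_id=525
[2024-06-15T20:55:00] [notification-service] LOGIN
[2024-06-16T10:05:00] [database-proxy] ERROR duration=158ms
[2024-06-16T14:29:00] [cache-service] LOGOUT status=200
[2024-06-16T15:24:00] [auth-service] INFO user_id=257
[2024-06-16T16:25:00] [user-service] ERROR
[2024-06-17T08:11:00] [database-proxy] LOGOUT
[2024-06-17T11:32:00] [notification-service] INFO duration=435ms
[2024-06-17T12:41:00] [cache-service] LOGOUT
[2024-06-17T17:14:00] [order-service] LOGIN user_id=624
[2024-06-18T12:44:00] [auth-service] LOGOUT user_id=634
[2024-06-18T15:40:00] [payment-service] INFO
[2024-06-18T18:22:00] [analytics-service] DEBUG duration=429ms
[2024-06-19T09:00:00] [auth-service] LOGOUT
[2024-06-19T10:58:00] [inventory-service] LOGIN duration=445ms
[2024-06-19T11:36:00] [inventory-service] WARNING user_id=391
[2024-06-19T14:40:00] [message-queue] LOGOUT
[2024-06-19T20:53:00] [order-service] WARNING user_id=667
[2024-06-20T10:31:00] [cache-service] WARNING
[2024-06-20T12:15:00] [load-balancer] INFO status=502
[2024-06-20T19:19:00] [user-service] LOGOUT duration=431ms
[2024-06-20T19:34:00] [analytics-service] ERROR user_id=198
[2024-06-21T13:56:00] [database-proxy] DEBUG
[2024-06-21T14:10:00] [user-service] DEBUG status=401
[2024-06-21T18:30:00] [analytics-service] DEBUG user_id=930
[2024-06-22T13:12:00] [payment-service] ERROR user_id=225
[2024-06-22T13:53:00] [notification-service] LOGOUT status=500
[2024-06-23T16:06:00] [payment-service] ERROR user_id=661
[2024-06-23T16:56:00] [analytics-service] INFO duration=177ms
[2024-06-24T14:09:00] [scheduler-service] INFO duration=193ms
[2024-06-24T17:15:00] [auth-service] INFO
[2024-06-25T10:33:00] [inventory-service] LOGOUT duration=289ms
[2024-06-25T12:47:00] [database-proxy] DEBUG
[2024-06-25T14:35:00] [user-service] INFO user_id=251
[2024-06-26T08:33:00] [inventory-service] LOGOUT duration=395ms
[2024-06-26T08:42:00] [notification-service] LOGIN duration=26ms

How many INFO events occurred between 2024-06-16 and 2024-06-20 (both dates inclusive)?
4

To filter by date range:

1. Date range: 2024-06-16 through 2024-06-20, both dates inclusive
2. Filter for INFO events whose date falls in this range
3. Count matching events: 4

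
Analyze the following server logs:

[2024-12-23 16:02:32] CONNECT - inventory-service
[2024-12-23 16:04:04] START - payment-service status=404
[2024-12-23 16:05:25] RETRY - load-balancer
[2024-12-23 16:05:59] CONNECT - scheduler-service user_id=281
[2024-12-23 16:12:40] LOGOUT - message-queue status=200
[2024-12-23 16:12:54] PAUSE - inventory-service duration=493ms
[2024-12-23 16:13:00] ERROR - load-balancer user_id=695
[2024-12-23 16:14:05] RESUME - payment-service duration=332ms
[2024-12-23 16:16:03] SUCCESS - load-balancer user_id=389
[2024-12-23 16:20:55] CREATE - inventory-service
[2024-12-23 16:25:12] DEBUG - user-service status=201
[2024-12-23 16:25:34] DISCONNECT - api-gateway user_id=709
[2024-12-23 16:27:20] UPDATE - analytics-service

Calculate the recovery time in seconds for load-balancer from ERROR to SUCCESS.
183

To calculate recovery time:

1. Find ERROR event for load-balancer: 2024-12-23 16:13:00
2. Find next SUCCESS event for load-balancer: 2024-12-23 16:16:03
3. Recovery time: 2024-12-23 16:16:03 - 2024-12-23 16:13:00 = 183 seconds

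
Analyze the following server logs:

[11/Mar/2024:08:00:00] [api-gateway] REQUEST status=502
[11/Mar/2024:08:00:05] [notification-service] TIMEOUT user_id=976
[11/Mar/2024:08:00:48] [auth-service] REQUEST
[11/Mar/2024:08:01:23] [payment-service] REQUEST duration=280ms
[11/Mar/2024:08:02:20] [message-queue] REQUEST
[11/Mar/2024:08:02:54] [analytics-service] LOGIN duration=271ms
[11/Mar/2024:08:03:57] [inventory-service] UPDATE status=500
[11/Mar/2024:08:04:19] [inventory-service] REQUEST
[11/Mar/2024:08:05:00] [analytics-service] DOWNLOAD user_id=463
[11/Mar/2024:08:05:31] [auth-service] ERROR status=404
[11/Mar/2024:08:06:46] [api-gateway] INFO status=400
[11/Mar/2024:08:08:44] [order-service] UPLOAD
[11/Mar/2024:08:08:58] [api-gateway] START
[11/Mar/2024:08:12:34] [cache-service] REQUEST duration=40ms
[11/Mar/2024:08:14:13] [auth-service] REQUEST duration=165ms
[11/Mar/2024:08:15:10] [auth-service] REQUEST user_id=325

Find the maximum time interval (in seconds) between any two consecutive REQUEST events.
495

To find the longest gap:

1. Extract all REQUEST events in chronological order
2. Calculate time differences between consecutive events
3. Find the maximum difference
4. Longest gap: 495 seconds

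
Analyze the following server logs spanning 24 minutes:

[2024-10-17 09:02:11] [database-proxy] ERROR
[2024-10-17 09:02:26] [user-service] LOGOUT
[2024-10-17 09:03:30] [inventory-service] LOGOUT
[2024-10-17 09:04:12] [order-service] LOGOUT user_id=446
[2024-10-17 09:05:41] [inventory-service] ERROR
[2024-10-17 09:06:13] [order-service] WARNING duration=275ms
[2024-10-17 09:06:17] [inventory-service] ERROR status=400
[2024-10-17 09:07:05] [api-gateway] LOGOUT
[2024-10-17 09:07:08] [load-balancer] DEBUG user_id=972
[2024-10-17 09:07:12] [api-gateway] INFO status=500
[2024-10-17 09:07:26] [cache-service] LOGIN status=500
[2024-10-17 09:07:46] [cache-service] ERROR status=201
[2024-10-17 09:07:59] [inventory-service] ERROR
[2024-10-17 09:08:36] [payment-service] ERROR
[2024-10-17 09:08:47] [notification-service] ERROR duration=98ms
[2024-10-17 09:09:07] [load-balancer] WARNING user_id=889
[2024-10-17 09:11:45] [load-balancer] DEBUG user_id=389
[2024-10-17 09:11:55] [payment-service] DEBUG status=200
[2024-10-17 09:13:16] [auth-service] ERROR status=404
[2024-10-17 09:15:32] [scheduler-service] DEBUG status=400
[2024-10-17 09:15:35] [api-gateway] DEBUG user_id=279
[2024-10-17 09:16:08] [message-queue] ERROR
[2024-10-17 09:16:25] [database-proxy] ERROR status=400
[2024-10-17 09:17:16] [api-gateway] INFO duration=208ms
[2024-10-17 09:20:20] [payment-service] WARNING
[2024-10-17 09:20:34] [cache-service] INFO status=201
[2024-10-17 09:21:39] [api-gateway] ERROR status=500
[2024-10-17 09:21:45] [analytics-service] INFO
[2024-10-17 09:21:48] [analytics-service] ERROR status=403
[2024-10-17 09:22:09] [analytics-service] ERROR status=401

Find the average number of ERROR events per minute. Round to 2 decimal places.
0.54

To calculate the rate:

1. Count total ERROR events: 13
2. Total time period: 24 minutes
3. Rate = 13 / 24 = 0.54 events per minute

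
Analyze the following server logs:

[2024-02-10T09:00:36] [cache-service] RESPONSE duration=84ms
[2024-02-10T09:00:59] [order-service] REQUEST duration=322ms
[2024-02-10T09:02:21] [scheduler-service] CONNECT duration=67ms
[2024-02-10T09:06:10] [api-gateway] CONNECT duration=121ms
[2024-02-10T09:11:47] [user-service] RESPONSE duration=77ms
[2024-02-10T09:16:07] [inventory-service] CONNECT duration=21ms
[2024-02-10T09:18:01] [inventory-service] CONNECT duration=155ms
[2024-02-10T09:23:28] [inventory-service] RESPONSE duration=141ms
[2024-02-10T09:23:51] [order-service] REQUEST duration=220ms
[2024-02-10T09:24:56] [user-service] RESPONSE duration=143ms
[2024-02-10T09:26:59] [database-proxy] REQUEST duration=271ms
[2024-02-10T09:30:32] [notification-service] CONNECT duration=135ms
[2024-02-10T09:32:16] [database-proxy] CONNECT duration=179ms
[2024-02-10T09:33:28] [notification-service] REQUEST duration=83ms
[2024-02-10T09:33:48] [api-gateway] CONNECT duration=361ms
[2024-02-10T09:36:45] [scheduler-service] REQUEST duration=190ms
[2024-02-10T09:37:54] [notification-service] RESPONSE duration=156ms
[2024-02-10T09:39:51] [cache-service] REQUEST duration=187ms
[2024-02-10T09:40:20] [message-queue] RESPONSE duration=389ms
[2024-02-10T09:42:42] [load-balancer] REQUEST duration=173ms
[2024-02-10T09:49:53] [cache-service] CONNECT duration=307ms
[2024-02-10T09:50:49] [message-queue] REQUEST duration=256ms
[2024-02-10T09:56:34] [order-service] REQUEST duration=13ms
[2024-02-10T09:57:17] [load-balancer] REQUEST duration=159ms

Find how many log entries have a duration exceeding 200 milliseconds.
7

To count timeouts:

1. Threshold: 200ms
2. Extract duration from each log entry
3. Count entries where duration > 200
4. Timeout count: 7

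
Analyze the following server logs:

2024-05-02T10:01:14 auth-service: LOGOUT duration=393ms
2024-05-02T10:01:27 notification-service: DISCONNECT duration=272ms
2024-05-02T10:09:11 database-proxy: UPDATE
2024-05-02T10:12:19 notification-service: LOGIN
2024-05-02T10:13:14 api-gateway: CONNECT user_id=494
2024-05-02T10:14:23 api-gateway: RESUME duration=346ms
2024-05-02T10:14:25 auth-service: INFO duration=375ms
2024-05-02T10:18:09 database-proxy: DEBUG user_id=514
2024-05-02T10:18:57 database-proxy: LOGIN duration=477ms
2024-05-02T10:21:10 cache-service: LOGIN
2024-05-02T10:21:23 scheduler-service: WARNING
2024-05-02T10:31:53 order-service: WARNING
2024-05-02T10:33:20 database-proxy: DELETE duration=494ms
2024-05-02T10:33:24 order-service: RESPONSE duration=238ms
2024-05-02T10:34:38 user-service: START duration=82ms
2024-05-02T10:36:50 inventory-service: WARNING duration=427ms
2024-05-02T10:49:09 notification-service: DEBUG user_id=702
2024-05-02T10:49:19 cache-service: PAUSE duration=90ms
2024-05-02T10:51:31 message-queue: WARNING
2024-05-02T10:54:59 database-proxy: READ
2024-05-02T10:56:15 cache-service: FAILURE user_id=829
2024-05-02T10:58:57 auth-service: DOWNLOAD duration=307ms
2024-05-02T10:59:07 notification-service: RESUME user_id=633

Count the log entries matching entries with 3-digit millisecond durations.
9

To find matching entries:

1. Pattern to match: entries with 3-digit millisecond durations
2. Scan each log entry for the pattern
3. Count matches: 9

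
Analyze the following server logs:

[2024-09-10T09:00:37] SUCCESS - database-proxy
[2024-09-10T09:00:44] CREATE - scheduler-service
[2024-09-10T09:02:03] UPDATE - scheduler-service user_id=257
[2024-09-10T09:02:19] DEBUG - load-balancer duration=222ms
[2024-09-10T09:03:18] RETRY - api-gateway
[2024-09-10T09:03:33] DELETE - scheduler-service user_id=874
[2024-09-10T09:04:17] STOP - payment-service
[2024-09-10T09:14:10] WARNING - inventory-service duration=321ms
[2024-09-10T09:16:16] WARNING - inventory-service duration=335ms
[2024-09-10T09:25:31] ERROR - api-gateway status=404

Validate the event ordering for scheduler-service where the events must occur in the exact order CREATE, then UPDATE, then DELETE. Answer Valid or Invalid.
Valid

To validate ordering:

1. Required order: CREATE → UPDATE → DELETE
2. Rule: the events must occur in the exact order CREATE, then UPDATE, then DELETE
3. Check actual order of events for scheduler-service
4. Result: Valid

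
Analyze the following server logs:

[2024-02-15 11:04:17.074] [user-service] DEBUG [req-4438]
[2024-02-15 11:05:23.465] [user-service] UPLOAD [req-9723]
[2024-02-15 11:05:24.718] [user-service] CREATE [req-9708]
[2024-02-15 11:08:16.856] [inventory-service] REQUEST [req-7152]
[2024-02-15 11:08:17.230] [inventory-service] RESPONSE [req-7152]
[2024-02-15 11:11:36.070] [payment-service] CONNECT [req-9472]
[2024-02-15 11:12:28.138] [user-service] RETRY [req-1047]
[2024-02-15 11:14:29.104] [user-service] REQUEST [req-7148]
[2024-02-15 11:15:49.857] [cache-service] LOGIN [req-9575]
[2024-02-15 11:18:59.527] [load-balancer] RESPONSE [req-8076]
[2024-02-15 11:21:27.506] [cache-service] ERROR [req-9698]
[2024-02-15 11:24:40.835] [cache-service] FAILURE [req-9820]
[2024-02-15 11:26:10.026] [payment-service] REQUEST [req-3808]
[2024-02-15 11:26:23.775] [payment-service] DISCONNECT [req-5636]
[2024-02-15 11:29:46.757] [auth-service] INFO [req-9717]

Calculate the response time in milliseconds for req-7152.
374

To calculate latency:

1. Find REQUEST with id req-7152: 2024-02-15 11:08:16.856
2. Find RESPONSE with id req-7152: 2024-02-15 11:08:17.230
3. Latency: 2024-02-15 11:08:17.230 - 2024-02-15 11:08:16.856 = 374ms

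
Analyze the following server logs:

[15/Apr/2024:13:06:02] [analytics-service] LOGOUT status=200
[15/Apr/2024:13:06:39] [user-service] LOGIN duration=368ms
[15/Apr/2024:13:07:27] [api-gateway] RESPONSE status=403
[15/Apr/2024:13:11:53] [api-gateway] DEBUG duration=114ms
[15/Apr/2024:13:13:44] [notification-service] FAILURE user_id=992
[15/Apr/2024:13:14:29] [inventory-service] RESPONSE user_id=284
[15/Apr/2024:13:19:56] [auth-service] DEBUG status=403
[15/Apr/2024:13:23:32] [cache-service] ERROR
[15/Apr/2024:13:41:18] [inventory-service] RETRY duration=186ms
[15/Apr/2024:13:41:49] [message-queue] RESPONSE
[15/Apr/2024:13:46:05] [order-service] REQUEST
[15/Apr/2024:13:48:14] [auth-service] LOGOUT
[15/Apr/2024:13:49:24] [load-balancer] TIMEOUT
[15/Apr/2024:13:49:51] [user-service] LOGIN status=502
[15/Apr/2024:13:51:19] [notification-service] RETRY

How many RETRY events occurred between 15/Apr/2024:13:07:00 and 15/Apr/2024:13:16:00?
0

To count events in the time window:

1. Window boundaries: 15/Apr/2024:13:07:00 to 15/Apr/2024:13:16:00
2. Filter for RETRY events within this window
3. Count matching events: 0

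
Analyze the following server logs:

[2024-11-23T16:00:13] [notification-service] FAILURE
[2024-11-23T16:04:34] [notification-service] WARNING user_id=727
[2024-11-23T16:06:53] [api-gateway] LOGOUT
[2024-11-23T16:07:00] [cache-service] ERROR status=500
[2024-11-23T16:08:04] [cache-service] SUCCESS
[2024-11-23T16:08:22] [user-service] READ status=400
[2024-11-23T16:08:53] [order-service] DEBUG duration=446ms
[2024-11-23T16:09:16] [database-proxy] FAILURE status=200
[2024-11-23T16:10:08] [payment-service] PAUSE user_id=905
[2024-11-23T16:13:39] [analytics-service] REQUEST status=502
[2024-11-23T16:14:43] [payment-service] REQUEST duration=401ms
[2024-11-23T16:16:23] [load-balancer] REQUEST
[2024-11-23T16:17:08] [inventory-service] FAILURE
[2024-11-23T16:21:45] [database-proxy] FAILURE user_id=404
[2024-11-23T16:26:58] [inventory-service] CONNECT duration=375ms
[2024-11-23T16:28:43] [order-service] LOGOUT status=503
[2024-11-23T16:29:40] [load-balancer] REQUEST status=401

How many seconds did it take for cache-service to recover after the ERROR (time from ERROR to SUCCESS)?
64

To calculate recovery time:

1. Find ERROR event for cache-service: 2024-11-23T16:07:00
2. Find next SUCCESS event for cache-service: 2024-11-23T16:08:04
3. Recovery time: 2024-11-23T16:08:04 - 2024-11-23T16:07:00 = 64 seconds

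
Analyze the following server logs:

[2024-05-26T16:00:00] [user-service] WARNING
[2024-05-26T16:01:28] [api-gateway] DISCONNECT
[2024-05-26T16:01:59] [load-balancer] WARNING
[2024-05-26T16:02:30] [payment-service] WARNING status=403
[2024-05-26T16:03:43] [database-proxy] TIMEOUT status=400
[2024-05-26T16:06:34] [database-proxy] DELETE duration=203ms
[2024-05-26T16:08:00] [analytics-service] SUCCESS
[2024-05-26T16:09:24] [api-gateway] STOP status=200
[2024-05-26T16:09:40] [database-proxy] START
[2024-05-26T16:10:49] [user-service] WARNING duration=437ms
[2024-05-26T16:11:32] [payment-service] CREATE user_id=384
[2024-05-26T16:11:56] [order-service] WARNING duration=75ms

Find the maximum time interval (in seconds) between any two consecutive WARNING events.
499

To find the longest gap:

1. Extract all WARNING events in chronological order
2. Calculate time differences between consecutive events
3. Find the maximum difference
4. Longest gap: 499 seconds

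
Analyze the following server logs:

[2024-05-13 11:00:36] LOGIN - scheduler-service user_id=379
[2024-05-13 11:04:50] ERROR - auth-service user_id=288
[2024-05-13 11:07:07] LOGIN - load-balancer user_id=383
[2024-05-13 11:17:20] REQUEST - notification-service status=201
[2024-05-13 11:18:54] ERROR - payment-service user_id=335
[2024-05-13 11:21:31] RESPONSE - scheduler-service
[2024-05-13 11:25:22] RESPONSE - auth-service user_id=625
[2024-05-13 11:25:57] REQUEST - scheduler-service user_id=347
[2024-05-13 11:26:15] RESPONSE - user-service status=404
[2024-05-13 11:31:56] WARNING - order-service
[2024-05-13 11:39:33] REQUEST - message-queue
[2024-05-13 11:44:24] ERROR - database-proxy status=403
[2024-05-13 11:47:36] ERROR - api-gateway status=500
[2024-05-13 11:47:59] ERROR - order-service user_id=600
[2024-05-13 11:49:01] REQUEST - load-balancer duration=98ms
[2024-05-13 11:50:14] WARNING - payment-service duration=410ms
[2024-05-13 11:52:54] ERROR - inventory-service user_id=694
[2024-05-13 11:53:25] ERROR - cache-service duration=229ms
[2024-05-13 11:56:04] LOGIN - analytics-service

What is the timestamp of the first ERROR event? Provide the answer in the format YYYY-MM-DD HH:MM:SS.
2024-05-13 11:04:50

To find the first event:

1. Filter for all ERROR events
2. Sort by timestamp
3. Select the first one
4. Timestamp: 2024-05-13 11:04:50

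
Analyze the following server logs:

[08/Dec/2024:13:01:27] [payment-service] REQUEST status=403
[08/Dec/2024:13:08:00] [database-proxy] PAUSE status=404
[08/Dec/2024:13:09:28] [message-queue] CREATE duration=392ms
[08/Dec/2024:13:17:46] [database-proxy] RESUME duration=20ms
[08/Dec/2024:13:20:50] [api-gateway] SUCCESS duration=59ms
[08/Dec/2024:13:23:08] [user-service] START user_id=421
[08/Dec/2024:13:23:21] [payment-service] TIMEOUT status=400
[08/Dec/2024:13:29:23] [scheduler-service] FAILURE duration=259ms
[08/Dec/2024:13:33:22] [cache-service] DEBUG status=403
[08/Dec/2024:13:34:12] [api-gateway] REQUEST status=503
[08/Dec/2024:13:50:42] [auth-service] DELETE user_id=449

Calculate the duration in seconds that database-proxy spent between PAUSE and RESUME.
586

To calculate state duration:

1. Find PAUSE event for database-proxy: 08/Dec/2024:13:08:00
2. Find RESUME event for database-proxy: 08/Dec/2024:13:17:46
3. Calculate duration: 08/Dec/2024:13:17:46 - 08/Dec/2024:13:08:00 = 586 seconds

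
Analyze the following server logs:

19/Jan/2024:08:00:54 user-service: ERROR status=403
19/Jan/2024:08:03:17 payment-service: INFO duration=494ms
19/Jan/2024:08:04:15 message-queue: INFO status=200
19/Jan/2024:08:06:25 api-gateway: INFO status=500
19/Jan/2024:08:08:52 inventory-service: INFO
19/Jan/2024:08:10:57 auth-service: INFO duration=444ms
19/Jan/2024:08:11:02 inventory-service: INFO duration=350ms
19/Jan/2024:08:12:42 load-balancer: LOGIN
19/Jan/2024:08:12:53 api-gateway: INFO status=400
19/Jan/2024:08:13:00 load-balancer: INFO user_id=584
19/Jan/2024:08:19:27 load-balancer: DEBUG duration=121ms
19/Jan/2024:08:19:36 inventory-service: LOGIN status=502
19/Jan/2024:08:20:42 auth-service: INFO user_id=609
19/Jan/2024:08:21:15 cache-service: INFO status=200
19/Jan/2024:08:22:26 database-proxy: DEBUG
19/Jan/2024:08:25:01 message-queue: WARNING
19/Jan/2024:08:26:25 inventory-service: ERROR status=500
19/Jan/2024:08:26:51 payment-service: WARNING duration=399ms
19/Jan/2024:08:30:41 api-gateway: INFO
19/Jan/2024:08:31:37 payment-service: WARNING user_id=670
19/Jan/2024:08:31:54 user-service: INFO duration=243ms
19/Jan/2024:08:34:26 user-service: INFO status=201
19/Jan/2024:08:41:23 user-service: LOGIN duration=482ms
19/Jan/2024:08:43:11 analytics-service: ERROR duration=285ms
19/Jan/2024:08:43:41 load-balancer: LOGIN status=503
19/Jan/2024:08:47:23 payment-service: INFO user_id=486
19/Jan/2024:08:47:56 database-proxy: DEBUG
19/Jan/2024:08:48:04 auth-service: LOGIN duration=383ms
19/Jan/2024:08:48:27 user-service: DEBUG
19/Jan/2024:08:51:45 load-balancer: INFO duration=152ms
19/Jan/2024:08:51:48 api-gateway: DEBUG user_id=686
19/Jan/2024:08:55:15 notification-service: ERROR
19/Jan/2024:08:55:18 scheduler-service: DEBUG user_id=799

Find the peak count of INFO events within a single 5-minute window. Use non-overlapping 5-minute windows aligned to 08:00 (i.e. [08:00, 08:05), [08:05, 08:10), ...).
4

To find the burst window:

1. Divide the log period into non-overlapping 5-minute windows starting at 08:00
2. Count INFO events in each window
3. Find the window with maximum count
4. Maximum events in a window: 4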